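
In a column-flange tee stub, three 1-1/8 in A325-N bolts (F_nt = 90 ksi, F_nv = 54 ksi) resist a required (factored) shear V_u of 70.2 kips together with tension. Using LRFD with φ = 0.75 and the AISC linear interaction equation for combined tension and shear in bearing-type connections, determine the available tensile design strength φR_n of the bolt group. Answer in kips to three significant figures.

A_b = π·1.125²/4 = 0.994 in²; f_rv = 70.2 / (3 × 0.994) = 23.54 ksi.
F'_nt = 1.3 F_nt − (F_nt / φF_nv) f_rv = 1.3·90 − (90/(0.75·54))·23.54 = 64.69 ksi, capped at F_nt → F'_nt = 64.69 ksi.
R_n = F'_nt · A_b · n = 64.69 × 0.994 × 3 = 192.9 kips.
Design strength φR_n = 0.75 × 192.9 = 145 kips.

145 kips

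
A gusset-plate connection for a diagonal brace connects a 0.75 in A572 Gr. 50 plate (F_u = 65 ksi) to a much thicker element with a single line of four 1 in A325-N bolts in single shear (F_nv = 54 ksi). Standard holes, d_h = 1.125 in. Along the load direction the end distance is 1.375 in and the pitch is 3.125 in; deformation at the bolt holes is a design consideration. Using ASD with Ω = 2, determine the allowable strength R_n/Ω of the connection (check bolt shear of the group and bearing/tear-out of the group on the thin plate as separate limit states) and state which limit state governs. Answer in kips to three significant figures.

84.8 kips (bolt shear governs)

Bolt shear: A_b = π·1²/4 = 0.7854 in²; R_n = 54 × 0.7854 × 4 × 1 = 169.6 kips → 169.6 / 2 = 84.8 kips.
Bearing (1.2 l_c t F_u ≤ 2.4 d t F_u): upper limit = 2.4·1·0.75·65 = 117 kips.
  Edge l_c = 1.375 − 1.125/2 = 0.8125 → r_n = 47.53 kips; interior l_c = 3.125 − 1.125 = 2 → r_n = 117 kips.
  R_n,bearing = 1·47.53 + 3·117 = 398.5 kips → 398.5 / 2 = 199 kips.
Bolt shear governs: 84.8 kips.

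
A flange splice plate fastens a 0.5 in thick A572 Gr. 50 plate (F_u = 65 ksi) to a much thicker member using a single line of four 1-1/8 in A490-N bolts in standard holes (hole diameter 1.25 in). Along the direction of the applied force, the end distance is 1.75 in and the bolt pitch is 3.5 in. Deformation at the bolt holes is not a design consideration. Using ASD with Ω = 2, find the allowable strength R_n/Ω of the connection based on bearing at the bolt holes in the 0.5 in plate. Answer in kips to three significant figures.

Per bolt r_n = 1.5 l_c t F_u ≤ 3.0 d t F_u; upper limit = 3.0 × 1.125 × 0.5 × 65 = 109.7 kips.
Edge bolt: l_c = 1.75 − 1.25/2 = 1.125 in → 1.5 × 1.125 × 0.5 × 65 = 54.84 → r_n = 54.84 kips.
Interior bolts: l_c = 3.5 − 1.25 = 2.25 in → 1.5 × 2.25 × 0.5 × 65 = 109.7 → r_n = 109.7 kips.
R_n = 1 × 54.84 + 3 × 109.7 = 383.9 kips.
Allowable strength R_n/Ω = 383.9 / 2 = 192 kips.

192 kips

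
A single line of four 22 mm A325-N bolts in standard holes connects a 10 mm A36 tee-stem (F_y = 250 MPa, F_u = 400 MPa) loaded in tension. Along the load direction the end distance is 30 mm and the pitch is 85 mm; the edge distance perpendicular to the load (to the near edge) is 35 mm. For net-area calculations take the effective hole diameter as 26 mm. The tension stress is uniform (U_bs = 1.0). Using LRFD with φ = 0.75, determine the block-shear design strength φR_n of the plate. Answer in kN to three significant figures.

387 kN

Shear plane L_v = 30 + 3·85 = 285 mm; A_gv = 285 × 10 = 2850 mm².
A_nv = (285 − 3.5·26) × 10 = 1940 mm².
A_nt = (35 − 0.5·26) × 10 = 220 mm².
0.6 F_u A_nv = 465.6 kN; 0.6 F_y A_gv = 427.5 kN → shear yielding governs the shear term.
R_n = 427.5 + 1.0 × 400 × 220 / 1000 = 515.5 kN.
Design strength φR_n = 0.75 × 515.5 = 387 kN.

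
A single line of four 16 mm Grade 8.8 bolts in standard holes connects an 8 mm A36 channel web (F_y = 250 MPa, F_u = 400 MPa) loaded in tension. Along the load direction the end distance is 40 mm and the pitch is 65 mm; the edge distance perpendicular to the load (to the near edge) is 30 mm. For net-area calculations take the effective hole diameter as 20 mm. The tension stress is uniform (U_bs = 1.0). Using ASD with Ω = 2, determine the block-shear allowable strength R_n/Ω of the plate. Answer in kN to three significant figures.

Shear plane L_v = 40 + 3·65 = 235 mm; A_gv = 235 × 8 = 1880 mm².
A_nv = (235 − 3.5·20) × 8 = 1320 mm².
A_nt = (30 − 0.5·20) × 8 = 160 mm².
0.6 F_u A_nv = 316.8 kN; 0.6 F_y A_gv = 282 kN → shear yielding governs the shear term.
R_n = 282 + 1.0 × 400 × 160 / 1000 = 346 kN.
Allowable strength R_n/Ω = 346 / 2 = 173 kN.

173 kN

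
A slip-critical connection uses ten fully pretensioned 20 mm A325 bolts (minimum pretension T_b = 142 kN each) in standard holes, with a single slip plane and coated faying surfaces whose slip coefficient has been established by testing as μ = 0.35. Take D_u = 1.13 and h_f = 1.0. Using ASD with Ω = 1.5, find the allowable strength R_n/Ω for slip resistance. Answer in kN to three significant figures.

R_n = μ · D_u · h_f · T_b · n_s · n_b = 0.35 × 1.13 × 1.0 × 142 × 1 × 10 = 561.6 kN.
Allowable strength R_n/Ω = 561.6 / 1.5 = 374 kN.

374 kN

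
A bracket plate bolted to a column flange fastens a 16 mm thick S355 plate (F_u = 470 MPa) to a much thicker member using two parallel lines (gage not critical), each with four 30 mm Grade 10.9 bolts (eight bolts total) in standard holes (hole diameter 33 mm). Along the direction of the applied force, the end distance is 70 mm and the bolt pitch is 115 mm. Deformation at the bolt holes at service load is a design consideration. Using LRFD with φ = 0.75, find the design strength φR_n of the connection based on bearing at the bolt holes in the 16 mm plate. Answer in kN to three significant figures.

Per bolt r_n = 1.2 l_c t F_u ≤ 2.4 d t F_u; upper limit = 2.4 × 30 × 16 × 470 / 1000 = 541.4 kN.
Edge bolt: l_c = 70 − 33/2 = 53.5 mm → 1.2 × 53.5 × 16 × 470 / 1000 = 482.8 → r_n = 482.8 kN.
Interior bolts: l_c = 115 − 33 = 82 mm → 1.2 × 82 × 16 × 470 / 1000 = 740 → r_n = 541.4 kN.
R_n = 2 × 482.8 + 6 × 541.4 = 4214 kN.
Design strength φR_n = 0.75 × 4214 = 3160 kN.

3160 kN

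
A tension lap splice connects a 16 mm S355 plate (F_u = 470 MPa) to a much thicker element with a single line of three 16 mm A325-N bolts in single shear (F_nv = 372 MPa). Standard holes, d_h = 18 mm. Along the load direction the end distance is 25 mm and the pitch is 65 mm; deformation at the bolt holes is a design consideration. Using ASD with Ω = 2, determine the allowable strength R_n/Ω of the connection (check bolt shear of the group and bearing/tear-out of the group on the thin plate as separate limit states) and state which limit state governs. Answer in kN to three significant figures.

Bolt shear: A_b = π·16²/4 = 201.1 mm²; R_n = 372 × 201.1 × 3 × 1 / 1000 = 224.4 kN → 224.4 / 2 = 112 kN.
Bearing (1.2 l_c t F_u ≤ 2.4 d t F_u): upper limit = 2.4·16·16·470 / 1000 = 288.8 kN.
  Edge l_c = 25 − 18/2 = 16 → r_n = 144.4 kN; interior l_c = 65 − 18 = 47 → r_n = 288.8 kN.
  R_n,bearing = 1·144.4 + 2·288.8 = 721.9 kN → 721.9 / 2 = 361 kN.
Bolt shear governs: 112 kN.

112 kN (bolt shear governs)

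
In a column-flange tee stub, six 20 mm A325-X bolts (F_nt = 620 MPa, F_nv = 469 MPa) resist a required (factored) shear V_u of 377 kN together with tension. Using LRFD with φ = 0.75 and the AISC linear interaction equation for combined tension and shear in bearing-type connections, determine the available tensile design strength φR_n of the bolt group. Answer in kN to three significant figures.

A_b = π·20²/4 = 314.2 mm²; f_rv = 377 × 1000 / (6 × 314.2) = 200 MPa.
F'_nt = 1.3 F_nt − (F_nt / φF_nv) f_rv = 1.3·620 − (620/(0.75·469))·200 = 453.5 MPa, capped at F_nt → F'_nt = 453.5 MPa.
R_n = F'_nt · A_b · n = 453.5 × 314.2 × 6 / 1000 = 854.8 kN.
Design strength φR_n = 0.75 × 854.8 = 641 kN.

641 kN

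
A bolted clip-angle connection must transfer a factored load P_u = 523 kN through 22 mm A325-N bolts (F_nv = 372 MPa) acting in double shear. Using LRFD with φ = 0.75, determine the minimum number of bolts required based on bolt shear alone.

A_b = π·22²/4 = 380.1 mm².
Per-bolt design strength φR_n = 0.75 × 372 × 380.1 × 2 / 1000 = 212.1 kN.
n ≥ 523 / 212.1 = 2.466 → use 3 bolts.

3 bolts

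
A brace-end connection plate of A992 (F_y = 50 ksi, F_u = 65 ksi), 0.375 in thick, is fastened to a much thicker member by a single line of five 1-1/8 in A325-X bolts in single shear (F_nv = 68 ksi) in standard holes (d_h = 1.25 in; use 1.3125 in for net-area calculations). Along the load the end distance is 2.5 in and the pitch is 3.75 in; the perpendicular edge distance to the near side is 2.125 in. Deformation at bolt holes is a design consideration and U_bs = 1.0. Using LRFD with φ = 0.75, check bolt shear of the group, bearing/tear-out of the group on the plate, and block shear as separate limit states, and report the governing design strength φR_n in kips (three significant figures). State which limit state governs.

154 kips (block shear governs)

Bolt shear: A_b = π·1.125²/4 = 0.994 in²; R_n = 68 × 0.994 × 5 × 1 = 338 kips → 0.75 × 338 = 253 kips.
Bearing: edge l_c = 1.875, r_n = 54.84 kips; interior l_c = 2.5, r_n = 65.81 kips; R_n = 54.84 + 4·65.81 = 318.1 kips → 239 kips.
Block shear: A_gv = 6.562, A_nv = 4.348, A_nt = 0.5508 in²; R_n = min(0.6F_uA_nv, 0.6F_yA_gv) + U_bs·F_u·A_nt = 205.4 kips → 154 kips.
Block shear governs: 154 kips.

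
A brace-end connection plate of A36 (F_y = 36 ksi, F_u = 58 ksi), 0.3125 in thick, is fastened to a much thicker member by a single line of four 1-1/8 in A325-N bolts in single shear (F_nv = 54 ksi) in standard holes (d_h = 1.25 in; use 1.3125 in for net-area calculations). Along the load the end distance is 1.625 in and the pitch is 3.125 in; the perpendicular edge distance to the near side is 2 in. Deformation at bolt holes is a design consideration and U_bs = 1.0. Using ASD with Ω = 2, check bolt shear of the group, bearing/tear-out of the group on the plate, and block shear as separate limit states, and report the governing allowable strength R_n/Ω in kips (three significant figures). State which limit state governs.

47 kips (block shear governs)

Bolt shear: A_b = π·1.125²/4 = 0.994 in²; R_n = 54 × 0.994 × 4 × 1 = 214.7 kips → 214.7 / 2 = 107 kips.
Bearing: edge l_c = 1, r_n = 21.75 kips; interior l_c = 1.875, r_n = 40.78 kips; R_n = 21.75 + 3·40.78 = 144.1 kips → 72 kips.
Block shear: A_gv = 3.438, A_nv = 2.002, A_nt = 0.4199 in²; R_n = min(0.6F_uA_nv, 0.6F_yA_gv) + U_bs·F_u·A_nt = 94.02 kips → 47 kips.
Block shear governs: 47 kips.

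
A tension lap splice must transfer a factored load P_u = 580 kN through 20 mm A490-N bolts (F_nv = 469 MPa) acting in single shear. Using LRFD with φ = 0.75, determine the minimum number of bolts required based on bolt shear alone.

6 bolts

A_b = π·20²/4 = 314.2 mm².
Per-bolt design strength φR_n = 0.75 × 469 × 314.2 × 1 / 1000 = 110.5 kN.
n ≥ 580 / 110.5 = 5.249 → use 6 bolts.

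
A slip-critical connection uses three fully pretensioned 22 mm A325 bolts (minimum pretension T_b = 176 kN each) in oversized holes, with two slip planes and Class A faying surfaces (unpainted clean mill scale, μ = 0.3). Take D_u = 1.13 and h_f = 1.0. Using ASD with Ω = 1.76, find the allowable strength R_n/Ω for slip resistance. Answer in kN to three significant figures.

203 kN

R_n = μ · D_u · h_f · T_b · n_s · n_b = 0.3 × 1.13 × 1.0 × 176 × 2 × 3 = 358 kN.
Allowable strength R_n/Ω = 358 / 1.76 = 203 kN.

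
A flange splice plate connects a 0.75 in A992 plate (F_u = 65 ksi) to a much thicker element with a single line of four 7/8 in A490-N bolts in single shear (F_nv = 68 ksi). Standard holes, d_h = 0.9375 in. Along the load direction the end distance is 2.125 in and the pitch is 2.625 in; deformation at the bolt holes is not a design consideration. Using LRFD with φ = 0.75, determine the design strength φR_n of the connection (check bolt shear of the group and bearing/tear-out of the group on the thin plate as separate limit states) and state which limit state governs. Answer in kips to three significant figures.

123 kips (bolt shear governs)

Bolt shear: A_b = π·0.875²/4 = 0.6013 in²; R_n = 68 × 0.6013 × 4 × 1 = 163.6 kips → 0.75 × 163.6 = 123 kips.
Bearing (1.5 l_c t F_u ≤ 3.0 d t F_u): upper limit = 3.0·0.875·0.75·65 = 128 kips.
  Edge l_c = 2.125 − 0.9375/2 = 1.656 → r_n = 121.1 kips; interior l_c = 2.625 − 0.9375 = 1.688 → r_n = 123.4 kips.
  R_n,bearing = 1·121.1 + 3·123.4 = 491.3 kips → 0.75 × 491.3 = 368 kips.
Bolt shear governs: 123 kips.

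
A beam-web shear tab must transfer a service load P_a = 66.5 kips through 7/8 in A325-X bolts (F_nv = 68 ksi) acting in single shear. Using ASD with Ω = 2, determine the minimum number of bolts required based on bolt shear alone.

A_b = π·0.875²/4 = 0.6013 in².
Per-bolt allowable strength R_n/Ω = 68 × 0.6013 × 1 / 2 = 20.44 kips.
n ≥ 66.5 / 20.44 = 3.253 → use 4 bolts.

4 bolts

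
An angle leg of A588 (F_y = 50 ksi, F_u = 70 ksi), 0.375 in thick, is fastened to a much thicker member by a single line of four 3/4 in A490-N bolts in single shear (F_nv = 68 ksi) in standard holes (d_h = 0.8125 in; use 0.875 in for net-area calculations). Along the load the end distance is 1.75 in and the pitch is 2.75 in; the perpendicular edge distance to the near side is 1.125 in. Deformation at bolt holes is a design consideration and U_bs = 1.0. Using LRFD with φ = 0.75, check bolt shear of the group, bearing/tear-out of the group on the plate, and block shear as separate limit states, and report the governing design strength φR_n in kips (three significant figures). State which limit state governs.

90.1 kips (bolt shear governs)

Bolt shear: A_b = π·0.75²/4 = 0.4418 in²; R_n = 68 × 0.4418 × 4 × 1 = 120.2 kips → 0.75 × 120.2 = 90.1 kips.
Bearing: edge l_c = 1.344, r_n = 42.33 kips; interior l_c = 1.938, r_n = 47.25 kips; R_n = 42.33 + 3·47.25 = 184.1 kips → 138 kips.
Block shear: A_gv = 3.75, A_nv = 2.602, A_nt = 0.2578 in²; R_n = min(0.6F_uA_nv, 0.6F_yA_gv) + U_bs·F_u·A_nt = 127.3 kips → 95.5 kips.
Bolt shear governs: 90.1 kips.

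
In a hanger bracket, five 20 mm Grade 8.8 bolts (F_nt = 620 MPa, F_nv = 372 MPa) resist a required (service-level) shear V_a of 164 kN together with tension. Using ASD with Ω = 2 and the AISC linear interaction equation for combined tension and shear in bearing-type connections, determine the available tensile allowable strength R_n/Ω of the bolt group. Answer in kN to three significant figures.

A_b = π·20²/4 = 314.2 mm²; f_rv = 164 × 1000 / (5 × 314.2) = 104.4 MPa.
F'_nt = 1.3 F_nt − (Ω F_nt / F_nv) f_rv = 1.3·620 − (2·620/372)·104.4 = 458 MPa, capped at F_nt → F'_nt = 458 MPa.
R_n = F'_nt · A_b · n = 458 × 314.2 × 5 / 1000 = 719.4 kN.
Allowable strength R_n/Ω = 719.4 / 2 = 360 kN.

360 kN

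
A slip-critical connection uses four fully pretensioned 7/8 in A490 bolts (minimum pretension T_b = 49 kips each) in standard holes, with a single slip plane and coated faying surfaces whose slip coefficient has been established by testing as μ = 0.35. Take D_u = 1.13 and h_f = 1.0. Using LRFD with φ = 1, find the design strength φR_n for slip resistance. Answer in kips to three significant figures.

77.5 kips

R_n = μ · D_u · h_f · T_b · n_s · n_b = 0.35 × 1.13 × 1.0 × 49 × 1 × 4 = 77.52 kips.
Design strength φR_n = 1 × 77.52 = 77.5 kips.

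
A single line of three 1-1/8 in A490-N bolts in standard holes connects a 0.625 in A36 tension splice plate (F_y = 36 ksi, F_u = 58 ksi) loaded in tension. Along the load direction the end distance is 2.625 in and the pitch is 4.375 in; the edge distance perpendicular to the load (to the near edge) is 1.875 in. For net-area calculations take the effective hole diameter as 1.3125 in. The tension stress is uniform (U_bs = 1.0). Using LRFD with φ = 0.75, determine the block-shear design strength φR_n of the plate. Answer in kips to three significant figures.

148 kips

Shear plane L_v = 2.625 + 2·4.375 = 11.38 in; A_gv = 11.38 × 0.625 = 7.109 in².
A_nv = (11.38 − 2.5·1.3125) × 0.625 = 5.059 in².
A_nt = (1.875 − 0.5·1.3125) × 0.625 = 0.7617 in².
0.6 F_u A_nv = 176 kips; 0.6 F_y A_gv = 153.6 kips → shear yielding governs the shear term.
R_n = 153.6 + 1.0 × 58 × 0.7617 = 197.7 kips.
Design strength φR_n = 0.75 × 197.7 = 148 kips.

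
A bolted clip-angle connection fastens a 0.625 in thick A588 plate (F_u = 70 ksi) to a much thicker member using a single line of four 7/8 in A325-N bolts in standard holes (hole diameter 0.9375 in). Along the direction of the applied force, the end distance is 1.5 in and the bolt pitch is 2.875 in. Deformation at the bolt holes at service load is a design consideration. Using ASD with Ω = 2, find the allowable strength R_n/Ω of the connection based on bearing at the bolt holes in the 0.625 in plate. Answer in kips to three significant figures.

165 kips

Per bolt r_n = 1.2 l_c t F_u ≤ 2.4 d t F_u; upper limit = 2.4 × 0.875 × 0.625 × 70 = 91.88 kips.
Edge bolt: l_c = 1.5 − 0.9375/2 = 1.031 in → 1.2 × 1.031 × 0.625 × 70 = 54.14 → r_n = 54.14 kips.
Interior bolts: l_c = 2.875 − 0.9375 = 1.938 in → 1.2 × 1.938 × 0.625 × 70 = 101.7 → r_n = 91.88 kips.
R_n = 1 × 54.14 + 3 × 91.88 = 329.8 kips.
Allowable strength R_n/Ω = 329.8 / 2 = 165 kips.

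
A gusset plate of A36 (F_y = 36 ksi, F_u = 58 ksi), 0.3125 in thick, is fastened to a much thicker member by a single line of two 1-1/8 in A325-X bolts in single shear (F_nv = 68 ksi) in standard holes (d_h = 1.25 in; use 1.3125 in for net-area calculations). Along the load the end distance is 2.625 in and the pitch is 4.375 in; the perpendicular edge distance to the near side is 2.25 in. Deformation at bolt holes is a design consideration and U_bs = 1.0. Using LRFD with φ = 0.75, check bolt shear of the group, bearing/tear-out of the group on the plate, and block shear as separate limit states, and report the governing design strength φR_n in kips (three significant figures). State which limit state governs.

57.1 kips (block shear governs)

Bolt shear: A_b = π·1.125²/4 = 0.994 in²; R_n = 68 × 0.994 × 2 × 1 = 135.2 kips → 0.75 × 135.2 = 101 kips.
Bearing: edge l_c = 2, r_n = 43.5 kips; interior l_c = 3.125, r_n = 48.94 kips; R_n = 43.5 + 1·48.94 = 92.44 kips → 69.3 kips.
Block shear: A_gv = 2.188, A_nv = 1.572, A_nt = 0.498 in²; R_n = min(0.6F_uA_nv, 0.6F_yA_gv) + U_bs·F_u·A_nt = 76.14 kips → 57.1 kips.
Block shear governs: 57.1 kips.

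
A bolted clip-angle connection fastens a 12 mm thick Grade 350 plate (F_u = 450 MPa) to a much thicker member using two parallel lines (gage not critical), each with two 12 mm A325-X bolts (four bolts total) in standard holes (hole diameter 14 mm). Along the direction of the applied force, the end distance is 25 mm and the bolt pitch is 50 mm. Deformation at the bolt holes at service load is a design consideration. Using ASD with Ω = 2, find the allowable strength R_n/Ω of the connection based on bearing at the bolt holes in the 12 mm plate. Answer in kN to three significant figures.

272 kN

Per bolt r_n = 1.2 l_c t F_u ≤ 2.4 d t F_u; upper limit = 2.4 × 12 × 12 × 450 / 1000 = 155.5 kN.
Edge bolt: l_c = 25 − 14/2 = 18 mm → 1.2 × 18 × 12 × 450 / 1000 = 116.6 → r_n = 116.6 kN.
Interior bolts: l_c = 50 − 14 = 36 mm → 1.2 × 36 × 12 × 450 / 1000 = 233.3 → r_n = 155.5 kN.
R_n = 2 × 116.6 + 2 × 155.5 = 544.3 kN.
Allowable strength R_n/Ω = 544.3 / 2 = 272 kN.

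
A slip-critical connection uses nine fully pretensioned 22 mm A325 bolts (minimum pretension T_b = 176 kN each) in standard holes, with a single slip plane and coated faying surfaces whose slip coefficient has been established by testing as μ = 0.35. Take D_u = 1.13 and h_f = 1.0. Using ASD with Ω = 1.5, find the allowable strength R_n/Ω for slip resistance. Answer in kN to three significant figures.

418 kN

R_n = μ · D_u · h_f · T_b · n_s · n_b = 0.35 × 1.13 × 1.0 × 176 × 1 × 9 = 626.5 kN.
Allowable strength R_n/Ω = 626.5 / 1.5 = 418 kN.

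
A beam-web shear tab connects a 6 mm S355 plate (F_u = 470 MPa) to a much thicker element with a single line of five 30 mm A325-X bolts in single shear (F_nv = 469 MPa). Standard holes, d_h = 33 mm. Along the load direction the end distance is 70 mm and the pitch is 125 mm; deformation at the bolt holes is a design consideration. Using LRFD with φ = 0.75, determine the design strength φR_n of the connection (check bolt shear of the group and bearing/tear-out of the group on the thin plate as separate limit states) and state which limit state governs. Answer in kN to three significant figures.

745 kN (bearing governs)

Bolt shear: A_b = π·30²/4 = 706.9 mm²; R_n = 469 × 706.9 × 5 × 1 / 1000 = 1658 kN → 0.75 × 1658 = 1240 kN.
Bearing (1.2 l_c t F_u ≤ 2.4 d t F_u): upper limit = 2.4·30·6·470 / 1000 = 203 kN.
  Edge l_c = 70 − 33/2 = 53.5 → r_n = 181 kN; interior l_c = 125 − 33 = 92 → r_n = 203 kN.
  R_n,bearing = 1·181 + 4·203 = 993.2 kN → 0.75 × 993.2 = 745 kN.
Bearing governs: 745 kN.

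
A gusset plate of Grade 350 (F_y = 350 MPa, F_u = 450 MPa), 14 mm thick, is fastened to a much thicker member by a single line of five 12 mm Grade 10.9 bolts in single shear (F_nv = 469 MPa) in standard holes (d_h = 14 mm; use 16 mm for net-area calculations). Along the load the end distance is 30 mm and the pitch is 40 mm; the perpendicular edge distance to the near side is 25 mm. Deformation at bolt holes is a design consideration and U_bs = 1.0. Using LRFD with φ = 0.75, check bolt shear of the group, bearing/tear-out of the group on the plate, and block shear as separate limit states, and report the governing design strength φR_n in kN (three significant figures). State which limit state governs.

199 kN (bolt shear governs)

Bolt shear: A_b = π·12²/4 = 113.1 mm²; R_n = 469 × 113.1 × 5 × 1 / 1000 = 265.2 kN → 0.75 × 265.2 = 199 kN.
Bearing: edge l_c = 23, r_n = 173.9 kN; interior l_c = 26, r_n = 181.4 kN; R_n = 173.9 + 4·181.4 = 899.6 kN → 675 kN.
Block shear: A_gv = 2660, A_nv = 1652, A_nt = 238 mm²; R_n = min(0.6F_uA_nv, 0.6F_yA_gv) + U_bs·F_u·A_nt = 553.1 kN → 415 kN.
Bolt shear governs: 199 kN.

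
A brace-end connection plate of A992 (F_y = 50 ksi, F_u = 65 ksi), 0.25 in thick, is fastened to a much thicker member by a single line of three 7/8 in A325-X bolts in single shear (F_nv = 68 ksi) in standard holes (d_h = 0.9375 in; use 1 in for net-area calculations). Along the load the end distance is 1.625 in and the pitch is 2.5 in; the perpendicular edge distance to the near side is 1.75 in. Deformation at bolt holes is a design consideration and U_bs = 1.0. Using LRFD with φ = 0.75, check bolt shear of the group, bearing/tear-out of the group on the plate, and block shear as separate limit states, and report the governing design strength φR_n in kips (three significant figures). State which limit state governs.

45.4 kips (block shear governs)

Bolt shear: A_b = π·0.875²/4 = 0.6013 in²; R_n = 68 × 0.6013 × 3 × 1 = 122.7 kips → 0.75 × 122.7 = 92 kips.
Bearing: edge l_c = 1.156, r_n = 22.55 kips; interior l_c = 1.562, r_n = 30.47 kips; R_n = 22.55 + 2·30.47 = 83.48 kips → 62.6 kips.
Block shear: A_gv = 1.656, A_nv = 1.031, A_nt = 0.3125 in²; R_n = min(0.6F_uA_nv, 0.6F_yA_gv) + U_bs·F_u·A_nt = 60.53 kips → 45.4 kips.
Block shear governs: 45.4 kips.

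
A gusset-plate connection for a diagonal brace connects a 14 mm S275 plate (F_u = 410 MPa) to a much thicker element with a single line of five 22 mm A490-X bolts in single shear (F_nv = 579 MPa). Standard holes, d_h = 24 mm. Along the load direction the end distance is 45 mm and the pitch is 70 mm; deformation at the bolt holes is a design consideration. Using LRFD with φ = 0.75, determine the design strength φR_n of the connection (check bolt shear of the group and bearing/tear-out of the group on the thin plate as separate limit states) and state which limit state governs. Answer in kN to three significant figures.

Bolt shear: A_b = π·22²/4 = 380.1 mm²; R_n = 579 × 380.1 × 5 × 1 / 1000 = 1100 kN → 0.75 × 1100 = 825 kN.
Bearing (1.2 l_c t F_u ≤ 2.4 d t F_u): upper limit = 2.4·22·14·410 / 1000 = 303.1 kN.
  Edge l_c = 45 − 24/2 = 33 → r_n = 227.3 kN; interior l_c = 70 − 24 = 46 → r_n = 303.1 kN.
  R_n,bearing = 1·227.3 + 4·303.1 = 1440 kN → 0.75 × 1440 = 1080 kN.
Bolt shear governs: 825 kN.

825 kN (bolt shear governs)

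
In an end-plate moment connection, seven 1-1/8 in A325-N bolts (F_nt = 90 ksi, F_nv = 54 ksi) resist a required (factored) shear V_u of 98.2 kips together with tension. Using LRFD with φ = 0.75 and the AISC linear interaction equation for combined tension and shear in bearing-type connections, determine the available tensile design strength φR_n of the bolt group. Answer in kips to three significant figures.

A_b = π·1.125²/4 = 0.994 in²; f_rv = 98.2 / (7 × 0.994) = 14.11 ksi.
F'_nt = 1.3 F_nt − (F_nt / φF_nv) f_rv = 1.3·90 − (90/(0.75·54))·14.11 = 85.64 ksi, capped at F_nt → F'_nt = 85.64 ksi.
R_n = F'_nt · A_b · n = 85.64 × 0.994 × 7 = 595.9 kips.
Design strength φR_n = 0.75 × 595.9 = 447 kips.

447 kips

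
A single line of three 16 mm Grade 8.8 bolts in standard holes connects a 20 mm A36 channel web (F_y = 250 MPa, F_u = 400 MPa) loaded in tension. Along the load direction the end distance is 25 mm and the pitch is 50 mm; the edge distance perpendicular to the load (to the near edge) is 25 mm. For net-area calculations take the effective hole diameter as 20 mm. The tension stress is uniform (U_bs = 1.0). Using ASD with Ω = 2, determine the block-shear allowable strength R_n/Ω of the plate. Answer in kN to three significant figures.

240 kN

Shear plane L_v = 25 + 2·50 = 125 mm; A_gv = 125 × 20 = 2500 mm².
A_nv = (125 − 2.5·20) × 20 = 1500 mm².
A_nt = (25 − 0.5·20) × 20 = 300 mm².
0.6 F_u A_nv = 360 kN; 0.6 F_y A_gv = 375 kN → shear rupture governs the shear term.
R_n = 360 + 1.0 × 400 × 300 / 1000 = 480 kN.
Allowable strength R_n/Ω = 480 / 2 = 240 kN.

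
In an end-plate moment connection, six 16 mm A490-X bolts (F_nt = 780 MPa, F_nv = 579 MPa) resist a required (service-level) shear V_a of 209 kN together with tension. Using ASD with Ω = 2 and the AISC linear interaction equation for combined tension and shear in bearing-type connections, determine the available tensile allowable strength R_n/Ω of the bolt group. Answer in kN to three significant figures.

A_b = π·16²/4 = 201.1 mm²; f_rv = 209 × 1000 / (6 × 201.1) = 173.2 MPa.
F'_nt = 1.3 F_nt − (Ω F_nt / F_nv) f_rv = 1.3·780 − (2·780/579)·173.2 = 547.2 MPa, capped at F_nt → F'_nt = 547.2 MPa.
R_n = F'_nt · A_b · n = 547.2 × 201.1 × 6 / 1000 = 660.2 kN.
Allowable strength R_n/Ω = 660.2 / 2 = 330 kN.

330 kN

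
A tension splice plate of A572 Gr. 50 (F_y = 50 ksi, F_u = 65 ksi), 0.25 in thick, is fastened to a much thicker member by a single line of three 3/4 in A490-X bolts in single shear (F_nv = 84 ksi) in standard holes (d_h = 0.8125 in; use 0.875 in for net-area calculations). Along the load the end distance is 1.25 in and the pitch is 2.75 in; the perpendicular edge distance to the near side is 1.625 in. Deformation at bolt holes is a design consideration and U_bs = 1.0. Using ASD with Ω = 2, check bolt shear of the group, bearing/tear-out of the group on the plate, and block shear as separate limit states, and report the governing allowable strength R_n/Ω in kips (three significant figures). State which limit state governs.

Bolt shear: A_b = π·0.75²/4 = 0.4418 in²; R_n = 84 × 0.4418 × 3 × 1 = 111.3 kips → 111.3 / 2 = 55.7 kips.
Bearing: edge l_c = 0.8438, r_n = 16.45 kips; interior l_c = 1.938, r_n = 29.25 kips; R_n = 16.45 + 2·29.25 = 74.95 kips → 37.5 kips.
Block shear: A_gv = 1.688, A_nv = 1.141, A_nt = 0.2969 in²; R_n = min(0.6F_uA_nv, 0.6F_yA_gv) + U_bs·F_u·A_nt = 63.78 kips → 31.9 kips.
Block shear governs: 31.9 kips.

31.9 kips (block shear governs)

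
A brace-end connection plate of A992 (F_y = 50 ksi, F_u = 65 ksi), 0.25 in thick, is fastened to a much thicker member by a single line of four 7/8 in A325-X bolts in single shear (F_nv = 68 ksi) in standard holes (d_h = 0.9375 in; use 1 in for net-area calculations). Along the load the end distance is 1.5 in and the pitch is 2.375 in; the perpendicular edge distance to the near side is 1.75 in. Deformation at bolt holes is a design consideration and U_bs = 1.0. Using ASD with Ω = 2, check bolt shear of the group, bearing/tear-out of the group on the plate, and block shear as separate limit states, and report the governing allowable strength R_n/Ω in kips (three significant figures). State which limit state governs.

35.1 kips (block shear governs)

Bolt shear: A_b = π·0.875²/4 = 0.6013 in²; R_n = 68 × 0.6013 × 4 × 1 = 163.6 kips → 163.6 / 2 = 81.8 kips.
Bearing: edge l_c = 1.031, r_n = 20.11 kips; interior l_c = 1.438, r_n = 28.03 kips; R_n = 20.11 + 3·28.03 = 104.2 kips → 52.1 kips.
Block shear: A_gv = 2.156, A_nv = 1.281, A_nt = 0.3125 in²; R_n = min(0.6F_uA_nv, 0.6F_yA_gv) + U_bs·F_u·A_nt = 70.28 kips → 35.1 kips.
Block shear governs: 35.1 kips.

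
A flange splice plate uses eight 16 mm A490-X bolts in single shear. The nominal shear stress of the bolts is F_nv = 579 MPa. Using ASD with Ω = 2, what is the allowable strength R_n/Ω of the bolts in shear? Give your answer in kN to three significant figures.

466 kN

A_b = π × 16² / 4 = 201.1 mm².
R_n = F_nv · A_b · n · n_s = 579 × 201.1 × 8 × 1 / 1000 = 931.3 kN.
Allowable strength R_n/Ω = 931.3 / 2 = 466 kN.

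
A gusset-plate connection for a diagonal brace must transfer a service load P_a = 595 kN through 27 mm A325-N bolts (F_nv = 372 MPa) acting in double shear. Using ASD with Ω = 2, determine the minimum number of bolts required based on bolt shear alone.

3 bolts

A_b = π·27²/4 = 572.6 mm².
Per-bolt allowable strength R_n/Ω = 372 × 572.6 × 2 / 1000 / 2 = 213 kN.
n ≥ 595 / 213 = 2.794 → use 3 bolts.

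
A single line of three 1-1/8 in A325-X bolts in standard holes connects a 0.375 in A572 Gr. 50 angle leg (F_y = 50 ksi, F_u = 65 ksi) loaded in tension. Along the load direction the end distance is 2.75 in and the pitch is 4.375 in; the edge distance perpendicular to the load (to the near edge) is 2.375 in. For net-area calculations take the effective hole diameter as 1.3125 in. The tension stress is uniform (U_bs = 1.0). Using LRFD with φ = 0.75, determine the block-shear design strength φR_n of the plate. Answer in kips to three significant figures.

Shear plane L_v = 2.75 + 2·4.375 = 11.5 in; A_gv = 11.5 × 0.375 = 4.312 in².
A_nv = (11.5 − 2.5·1.3125) × 0.375 = 3.082 in².
A_nt = (2.375 − 0.5·1.3125) × 0.375 = 0.6445 in².
0.6 F_u A_nv = 120.2 kips; 0.6 F_y A_gv = 129.4 kips → shear rupture governs the shear term.
R_n = 120.2 + 1.0 × 65 × 0.6445 = 162.1 kips.
Design strength φR_n = 0.75 × 162.1 = 122 kips.

122 kips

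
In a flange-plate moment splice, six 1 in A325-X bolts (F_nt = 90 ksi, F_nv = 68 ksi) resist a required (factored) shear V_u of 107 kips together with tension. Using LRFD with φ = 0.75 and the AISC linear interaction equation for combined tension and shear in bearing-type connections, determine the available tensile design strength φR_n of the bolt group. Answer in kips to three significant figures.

A_b = π·1²/4 = 0.7854 in²; f_rv = 107 / (6 × 0.7854) = 22.71 ksi.
F'_nt = 1.3 F_nt − (F_nt / φF_nv) f_rv = 1.3·90 − (90/(0.75·68))·22.71 = 76.93 ksi, capped at F_nt → F'_nt = 76.93 ksi.
R_n = F'_nt · A_b · n = 76.93 × 0.7854 × 6 = 362.5 kips.
Design strength φR_n = 0.75 × 362.5 = 272 kips.

272 kips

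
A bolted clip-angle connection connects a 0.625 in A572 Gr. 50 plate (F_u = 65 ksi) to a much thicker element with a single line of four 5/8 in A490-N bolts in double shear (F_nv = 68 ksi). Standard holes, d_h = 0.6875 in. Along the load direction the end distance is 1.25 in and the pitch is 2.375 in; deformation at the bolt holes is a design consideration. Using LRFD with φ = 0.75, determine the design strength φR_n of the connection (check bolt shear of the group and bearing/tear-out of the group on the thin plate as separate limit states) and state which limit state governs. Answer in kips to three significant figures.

125 kips (bolt shear governs)

Bolt shear: A_b = π·0.625²/4 = 0.3068 in²; R_n = 68 × 0.3068 × 4 × 2 = 166.9 kips → 0.75 × 166.9 = 125 kips.
Bearing (1.2 l_c t F_u ≤ 2.4 d t F_u): upper limit = 2.4·0.625·0.625·65 = 60.94 kips.
  Edge l_c = 1.25 − 0.6875/2 = 0.9062 → r_n = 44.18 kips; interior l_c = 2.375 − 0.6875 = 1.688 → r_n = 60.94 kips.
  R_n,bearing = 1·44.18 + 3·60.94 = 227 kips → 0.75 × 227 = 170 kips.
Bolt shear governs: 125 kips.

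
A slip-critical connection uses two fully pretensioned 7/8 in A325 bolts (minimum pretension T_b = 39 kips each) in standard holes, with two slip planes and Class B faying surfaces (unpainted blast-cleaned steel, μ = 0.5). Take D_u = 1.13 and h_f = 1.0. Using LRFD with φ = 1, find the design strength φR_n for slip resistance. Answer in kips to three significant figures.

88.1 kips

R_n = μ · D_u · h_f · T_b · n_s · n_b = 0.5 × 1.13 × 1.0 × 39 × 2 × 2 = 88.14 kips.
Design strength φR_n = 1 × 88.14 = 88.1 kips.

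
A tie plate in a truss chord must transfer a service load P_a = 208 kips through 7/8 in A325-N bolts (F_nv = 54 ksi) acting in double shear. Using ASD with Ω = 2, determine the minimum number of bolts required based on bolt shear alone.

7 bolts

A_b = π·0.875²/4 = 0.6013 in².
Per-bolt allowable strength R_n/Ω = 54 × 0.6013 × 2 / 2 = 32.47 kips.
n ≥ 208 / 32.47 = 6.406 → use 7 bolts.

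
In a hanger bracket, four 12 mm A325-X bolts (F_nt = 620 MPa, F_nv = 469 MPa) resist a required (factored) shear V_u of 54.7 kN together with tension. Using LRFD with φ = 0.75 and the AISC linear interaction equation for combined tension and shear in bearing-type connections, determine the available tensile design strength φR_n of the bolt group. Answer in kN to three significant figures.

A_b = π·12²/4 = 113.1 mm²; f_rv = 54.7 × 1000 / (4 × 113.1) = 120.9 MPa.
F'_nt = 1.3 F_nt − (F_nt / φF_nv) f_rv = 1.3·620 − (620/(0.75·469))·120.9 = 592.9 MPa, capped at F_nt → F'_nt = 592.9 MPa.
R_n = F'_nt · A_b · n = 592.9 × 113.1 × 4 / 1000 = 268.2 kN.
Design strength φR_n = 0.75 × 268.2 = 201 kN.

201 kN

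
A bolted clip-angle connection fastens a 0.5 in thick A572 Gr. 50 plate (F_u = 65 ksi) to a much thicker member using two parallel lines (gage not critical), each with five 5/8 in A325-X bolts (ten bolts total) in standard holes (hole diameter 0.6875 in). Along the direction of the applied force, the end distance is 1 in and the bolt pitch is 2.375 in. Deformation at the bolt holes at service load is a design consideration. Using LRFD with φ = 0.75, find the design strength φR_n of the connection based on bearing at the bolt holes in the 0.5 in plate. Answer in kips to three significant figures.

331 kips

Per bolt r_n = 1.2 l_c t F_u ≤ 2.4 d t F_u; upper limit = 2.4 × 0.625 × 0.5 × 65 = 48.75 kips.
Edge bolt: l_c = 1 − 0.6875/2 = 0.6562 in → 1.2 × 0.6562 × 0.5 × 65 = 25.59 → r_n = 25.59 kips.
Interior bolts: l_c = 2.375 − 0.6875 = 1.688 in → 1.2 × 1.688 × 0.5 × 65 = 65.81 → r_n = 48.75 kips.
R_n = 2 × 25.59 + 8 × 48.75 = 441.2 kips.
Design strength φR_n = 0.75 × 441.2 = 331 kips.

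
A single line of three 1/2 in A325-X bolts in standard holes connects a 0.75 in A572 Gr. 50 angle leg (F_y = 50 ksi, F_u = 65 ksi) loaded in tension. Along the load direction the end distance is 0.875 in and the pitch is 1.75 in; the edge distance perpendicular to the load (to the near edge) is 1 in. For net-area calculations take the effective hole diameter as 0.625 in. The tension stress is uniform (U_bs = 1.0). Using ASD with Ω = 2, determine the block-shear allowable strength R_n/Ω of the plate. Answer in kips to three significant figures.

57.9 kips

Shear plane L_v = 0.875 + 2·1.75 = 4.375 in; A_gv = 4.375 × 0.75 = 3.281 in².
A_nv = (4.375 − 2.5·0.625) × 0.75 = 2.109 in².
A_nt = (1 − 0.5·0.625) × 0.75 = 0.5156 in².
0.6 F_u A_nv = 82.27 kips; 0.6 F_y A_gv = 98.44 kips → shear rupture governs the shear term.
R_n = 82.27 + 1.0 × 65 × 0.5156 = 115.8 kips.
Allowable strength R_n/Ω = 115.8 / 2 = 57.9 kips.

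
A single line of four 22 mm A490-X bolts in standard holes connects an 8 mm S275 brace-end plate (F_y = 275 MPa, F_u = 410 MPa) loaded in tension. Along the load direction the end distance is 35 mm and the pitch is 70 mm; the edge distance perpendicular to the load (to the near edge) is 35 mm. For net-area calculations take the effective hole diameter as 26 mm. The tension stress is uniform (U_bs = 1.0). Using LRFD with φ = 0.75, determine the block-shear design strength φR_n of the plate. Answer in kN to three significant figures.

Shear plane L_v = 35 + 3·70 = 245 mm; A_gv = 245 × 8 = 1960 mm².
A_nv = (245 − 3.5·26) × 8 = 1232 mm².
A_nt = (35 − 0.5·26) × 8 = 176 mm².
0.6 F_u A_nv = 303.1 kN; 0.6 F_y A_gv = 323.4 kN → shear rupture governs the shear term.
R_n = 303.1 + 1.0 × 410 × 176 / 1000 = 375.2 kN.
Design strength φR_n = 0.75 × 375.2 = 281 kN.

281 kN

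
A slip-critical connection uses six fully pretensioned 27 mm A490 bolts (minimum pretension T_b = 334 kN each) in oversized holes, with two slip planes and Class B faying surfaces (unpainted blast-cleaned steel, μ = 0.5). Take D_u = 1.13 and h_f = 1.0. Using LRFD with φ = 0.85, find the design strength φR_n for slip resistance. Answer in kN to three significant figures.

R_n = μ · D_u · h_f · T_b · n_s · n_b = 0.5 × 1.13 × 1.0 × 334 × 2 × 6 = 2265 kN.
Design strength φR_n = 0.85 × 2265 = 1920 kN.

1920 kN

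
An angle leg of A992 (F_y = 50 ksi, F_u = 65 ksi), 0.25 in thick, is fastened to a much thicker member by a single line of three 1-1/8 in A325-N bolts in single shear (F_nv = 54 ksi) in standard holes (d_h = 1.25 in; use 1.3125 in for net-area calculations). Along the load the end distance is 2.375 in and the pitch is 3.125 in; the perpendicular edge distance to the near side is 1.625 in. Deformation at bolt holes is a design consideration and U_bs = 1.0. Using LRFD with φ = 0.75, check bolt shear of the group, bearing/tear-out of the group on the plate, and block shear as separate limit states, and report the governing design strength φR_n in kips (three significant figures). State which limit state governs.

Bolt shear: A_b = π·1.125²/4 = 0.994 in²; R_n = 54 × 0.994 × 3 × 1 = 161 kips → 0.75 × 161 = 121 kips.
Bearing: edge l_c = 1.75, r_n = 34.12 kips; interior l_c = 1.875, r_n = 36.56 kips; R_n = 34.12 + 2·36.56 = 107.2 kips → 80.4 kips.
Block shear: A_gv = 2.156, A_nv = 1.336, A_nt = 0.2422 in²; R_n = min(0.6F_uA_nv, 0.6F_yA_gv) + U_bs·F_u·A_nt = 67.84 kips → 50.9 kips.
Block shear governs: 50.9 kips.

50.9 kips (block shear governs)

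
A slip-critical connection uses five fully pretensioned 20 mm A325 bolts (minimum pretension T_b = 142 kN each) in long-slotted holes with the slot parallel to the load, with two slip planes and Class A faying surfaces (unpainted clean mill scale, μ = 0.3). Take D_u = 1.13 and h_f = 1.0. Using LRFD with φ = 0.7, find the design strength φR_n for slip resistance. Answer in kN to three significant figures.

337 kN

R_n = μ · D_u · h_f · T_b · n_s · n_b = 0.3 × 1.13 × 1.0 × 142 × 2 × 5 = 481.4 kN.
Design strength φR_n = 0.7 × 481.4 = 337 kN.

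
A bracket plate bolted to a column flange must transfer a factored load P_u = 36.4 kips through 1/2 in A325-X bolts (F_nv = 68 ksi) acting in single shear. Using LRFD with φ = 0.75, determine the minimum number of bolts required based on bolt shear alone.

A_b = π·0.5²/4 = 0.1963 in².
Per-bolt design strength φR_n = 0.75 × 68 × 0.1963 × 1 = 10.01 kips.
n ≥ 36.4 / 10.01 = 3.635 → use 4 bolts.

4 bolts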